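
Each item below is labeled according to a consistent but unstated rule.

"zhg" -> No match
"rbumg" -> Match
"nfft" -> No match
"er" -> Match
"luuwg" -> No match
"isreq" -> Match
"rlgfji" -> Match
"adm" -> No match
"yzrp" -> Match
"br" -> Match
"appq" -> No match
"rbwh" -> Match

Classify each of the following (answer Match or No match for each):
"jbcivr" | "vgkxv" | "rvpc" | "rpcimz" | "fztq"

Match, No match, Match, Match, No match

Looking at the examples, the only property every 'Match' case has and every 'No match' case lacks is: contains 'r'.
Match: "jbcivr", since has 'r'.
No match: "vgkxv", since no 'r'.
Match: "rvpc", since has 'r'.
Match: "rpcimz", since has 'r'.
No match: "fztq", since no 'r'.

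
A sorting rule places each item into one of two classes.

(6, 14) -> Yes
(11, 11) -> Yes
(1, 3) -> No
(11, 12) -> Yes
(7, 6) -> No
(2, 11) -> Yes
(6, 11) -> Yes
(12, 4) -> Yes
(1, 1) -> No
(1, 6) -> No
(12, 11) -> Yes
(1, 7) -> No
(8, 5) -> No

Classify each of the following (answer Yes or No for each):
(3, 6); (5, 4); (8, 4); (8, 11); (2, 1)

No, No, No, Yes, No

The distinguishing property — max ≥ 11 — holds for all the 'Yes' cases and none of the 'No' cases.
(3, 6): No (max 6).
(5, 4): No (max 5).
(8, 4): No (max 8).
(8, 11): Yes (max 11).
(2, 1): No (max 2).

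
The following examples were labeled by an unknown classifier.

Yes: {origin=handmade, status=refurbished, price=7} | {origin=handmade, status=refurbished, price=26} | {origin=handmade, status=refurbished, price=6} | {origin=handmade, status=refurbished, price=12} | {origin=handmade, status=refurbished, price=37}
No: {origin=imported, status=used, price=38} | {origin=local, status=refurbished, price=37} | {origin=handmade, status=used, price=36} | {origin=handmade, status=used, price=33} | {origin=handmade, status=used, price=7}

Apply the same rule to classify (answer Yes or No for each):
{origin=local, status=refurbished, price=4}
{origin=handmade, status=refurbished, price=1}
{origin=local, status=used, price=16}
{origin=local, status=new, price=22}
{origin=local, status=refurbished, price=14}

No, Yes, No, No, No

A rule that fits every label: status is refurbished AND origin is handmade — true of each 'Yes' example, false of each 'No' one.
{origin=local, status=refurbished, price=4} — status is refurbished, origin is local, hence No. {origin=handmade, status=refurbished, price=1} — status is refurbished, origin is handmade, hence Yes. {origin=local, status=used, price=16} — status is used, origin is local, hence No. {origin=local, status=new, price=22} — status is new, origin is local, hence No. {origin=local, status=refurbished, price=14} — status is refurbished, origin is local, hence No.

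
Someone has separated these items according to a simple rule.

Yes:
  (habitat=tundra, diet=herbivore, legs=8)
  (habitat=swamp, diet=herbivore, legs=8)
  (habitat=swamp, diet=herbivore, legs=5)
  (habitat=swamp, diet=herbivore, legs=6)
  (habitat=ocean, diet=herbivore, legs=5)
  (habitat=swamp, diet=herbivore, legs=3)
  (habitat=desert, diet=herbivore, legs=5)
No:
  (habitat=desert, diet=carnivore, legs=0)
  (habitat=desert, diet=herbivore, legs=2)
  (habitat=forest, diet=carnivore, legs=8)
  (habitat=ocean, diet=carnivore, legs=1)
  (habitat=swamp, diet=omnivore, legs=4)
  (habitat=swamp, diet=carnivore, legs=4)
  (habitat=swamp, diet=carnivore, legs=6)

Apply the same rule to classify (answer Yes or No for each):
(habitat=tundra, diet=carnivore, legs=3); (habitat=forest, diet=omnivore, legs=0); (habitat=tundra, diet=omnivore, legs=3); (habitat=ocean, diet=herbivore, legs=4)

No, No, No, Yes

The classifier is using: diet is herbivore AND legs ≥ 3.
(habitat=tundra, diet=carnivore, legs=3) — diet is carnivore, legs = 3, hence No.
(habitat=forest, diet=omnivore, legs=0) — diet is omnivore, legs = 0, hence No.
(habitat=tundra, diet=omnivore, legs=3) — diet is omnivore, legs = 3, hence No.
(habitat=ocean, diet=herbivore, legs=4) — diet is herbivore, legs = 4, hence Yes.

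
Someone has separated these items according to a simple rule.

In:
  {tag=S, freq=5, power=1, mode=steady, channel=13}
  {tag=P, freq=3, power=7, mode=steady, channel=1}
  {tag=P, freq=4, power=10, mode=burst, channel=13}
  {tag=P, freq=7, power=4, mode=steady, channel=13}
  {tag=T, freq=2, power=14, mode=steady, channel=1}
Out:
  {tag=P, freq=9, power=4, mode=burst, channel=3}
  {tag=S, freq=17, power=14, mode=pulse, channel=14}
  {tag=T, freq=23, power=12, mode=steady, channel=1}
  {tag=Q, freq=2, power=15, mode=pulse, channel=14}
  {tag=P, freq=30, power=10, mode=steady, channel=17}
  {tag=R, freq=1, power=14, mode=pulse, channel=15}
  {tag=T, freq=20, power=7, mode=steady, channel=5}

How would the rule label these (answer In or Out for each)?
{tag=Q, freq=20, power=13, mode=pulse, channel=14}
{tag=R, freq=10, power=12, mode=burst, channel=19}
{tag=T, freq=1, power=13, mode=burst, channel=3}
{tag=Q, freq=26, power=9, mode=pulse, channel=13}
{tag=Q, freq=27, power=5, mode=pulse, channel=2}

Out, Out, In, Out, Out

Every 'In' example satisfies: freq ≤ 7 AND channel ≤ 13. None of the 'Out' examples do.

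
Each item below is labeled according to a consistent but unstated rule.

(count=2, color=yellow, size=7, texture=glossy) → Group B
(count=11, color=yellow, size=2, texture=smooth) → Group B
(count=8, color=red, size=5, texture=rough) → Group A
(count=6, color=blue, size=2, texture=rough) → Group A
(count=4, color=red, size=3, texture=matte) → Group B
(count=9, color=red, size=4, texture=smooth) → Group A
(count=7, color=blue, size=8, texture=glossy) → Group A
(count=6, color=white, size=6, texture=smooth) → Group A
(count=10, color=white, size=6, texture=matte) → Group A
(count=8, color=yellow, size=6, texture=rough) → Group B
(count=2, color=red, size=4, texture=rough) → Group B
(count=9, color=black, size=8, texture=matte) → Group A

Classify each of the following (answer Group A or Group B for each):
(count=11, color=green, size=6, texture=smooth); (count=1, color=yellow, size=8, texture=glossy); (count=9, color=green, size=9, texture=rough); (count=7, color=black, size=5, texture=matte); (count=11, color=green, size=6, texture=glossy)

'Group A' ⟺ color is not yellow AND count ≥ 6.

Group A, Group B, Group A, Group A, Group A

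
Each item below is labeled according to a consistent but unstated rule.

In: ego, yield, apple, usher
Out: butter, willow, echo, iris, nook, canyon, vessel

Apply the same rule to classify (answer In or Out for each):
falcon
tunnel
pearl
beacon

Rule: odd length. This holds for each 'In' example and fails for each 'Out' one.
falcon: length 6 — fails this test, so Out.
tunnel: length 6 — fails this test, so Out.
pearl: length 5 — fits, so In.
beacon: length 6 — fails this test, so Out.

Out, Out, In, Out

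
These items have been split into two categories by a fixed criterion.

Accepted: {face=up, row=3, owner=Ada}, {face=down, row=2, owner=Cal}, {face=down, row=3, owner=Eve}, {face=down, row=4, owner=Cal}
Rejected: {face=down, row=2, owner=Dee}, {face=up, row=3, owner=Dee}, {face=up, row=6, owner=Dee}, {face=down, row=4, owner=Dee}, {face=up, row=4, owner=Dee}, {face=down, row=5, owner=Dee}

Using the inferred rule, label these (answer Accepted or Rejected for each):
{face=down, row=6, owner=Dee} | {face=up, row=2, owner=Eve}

Rejected, Accepted

The rule appears to be: owner is not Dee.
{face=down, row=6, owner=Dee}: Rejected (owner is Dee).
{face=up, row=2, owner=Eve}: Accepted (owner is Eve).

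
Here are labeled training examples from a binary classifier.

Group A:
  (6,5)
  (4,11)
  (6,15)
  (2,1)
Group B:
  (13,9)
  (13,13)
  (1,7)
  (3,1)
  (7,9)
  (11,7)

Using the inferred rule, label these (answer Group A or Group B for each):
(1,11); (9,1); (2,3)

The rule appears to be: sum is odd.
Group B: (1,11), since 1+11 = 12.
Group B: (9,1), since 9+1 = 10.
Group A: (2,3), since 2+3 = 5.

Group B, Group B, Group A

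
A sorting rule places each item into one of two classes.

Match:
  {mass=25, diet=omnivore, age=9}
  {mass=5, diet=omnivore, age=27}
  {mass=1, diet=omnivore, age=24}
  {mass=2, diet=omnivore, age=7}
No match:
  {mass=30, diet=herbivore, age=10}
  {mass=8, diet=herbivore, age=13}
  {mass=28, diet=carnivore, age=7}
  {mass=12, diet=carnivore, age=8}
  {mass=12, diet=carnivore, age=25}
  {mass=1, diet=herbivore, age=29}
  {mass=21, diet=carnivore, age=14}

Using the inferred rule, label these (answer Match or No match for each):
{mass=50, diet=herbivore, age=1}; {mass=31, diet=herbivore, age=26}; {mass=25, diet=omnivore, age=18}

No match, No match, Match

Looking at the examples, the only property every 'Match' case has and every 'No match' case lacks is: diet is omnivore.
{mass=50, diet=herbivore, age=1}: No match (diet is herbivore). {mass=31, diet=herbivore, age=26}: No match (diet is herbivore). {mass=25, diet=omnivore, age=18}: Match (diet is omnivore).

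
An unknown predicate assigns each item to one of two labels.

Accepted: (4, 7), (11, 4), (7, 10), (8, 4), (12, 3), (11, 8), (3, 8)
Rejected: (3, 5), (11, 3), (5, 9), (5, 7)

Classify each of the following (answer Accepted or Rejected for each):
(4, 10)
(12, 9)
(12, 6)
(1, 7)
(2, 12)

Accepted, Accepted, Accepted, Rejected, Accepted

Checking candidate rules against both groups, what survives is: product is even.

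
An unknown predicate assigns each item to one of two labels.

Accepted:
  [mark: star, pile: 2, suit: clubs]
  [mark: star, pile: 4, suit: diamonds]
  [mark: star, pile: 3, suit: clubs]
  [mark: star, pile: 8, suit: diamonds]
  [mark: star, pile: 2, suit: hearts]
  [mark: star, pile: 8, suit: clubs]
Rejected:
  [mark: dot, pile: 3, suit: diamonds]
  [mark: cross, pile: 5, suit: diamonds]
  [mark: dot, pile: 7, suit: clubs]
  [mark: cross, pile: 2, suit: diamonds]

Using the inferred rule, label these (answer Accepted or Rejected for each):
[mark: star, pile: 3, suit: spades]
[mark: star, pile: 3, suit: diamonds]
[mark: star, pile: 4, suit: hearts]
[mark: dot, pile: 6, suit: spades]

Accepted, Accepted, Accepted, Rejected

All 'Accepted' examples share one property — mark is star — and every 'Rejected' example lacks it.
[mark: star, pile: 3, suit: spades]: Accepted (mark is star). [mark: star, pile: 3, suit: diamonds]: Accepted (mark is star). [mark: star, pile: 4, suit: hearts]: Accepted (mark is star). [mark: dot, pile: 6, suit: spades]: Rejected (mark is dot).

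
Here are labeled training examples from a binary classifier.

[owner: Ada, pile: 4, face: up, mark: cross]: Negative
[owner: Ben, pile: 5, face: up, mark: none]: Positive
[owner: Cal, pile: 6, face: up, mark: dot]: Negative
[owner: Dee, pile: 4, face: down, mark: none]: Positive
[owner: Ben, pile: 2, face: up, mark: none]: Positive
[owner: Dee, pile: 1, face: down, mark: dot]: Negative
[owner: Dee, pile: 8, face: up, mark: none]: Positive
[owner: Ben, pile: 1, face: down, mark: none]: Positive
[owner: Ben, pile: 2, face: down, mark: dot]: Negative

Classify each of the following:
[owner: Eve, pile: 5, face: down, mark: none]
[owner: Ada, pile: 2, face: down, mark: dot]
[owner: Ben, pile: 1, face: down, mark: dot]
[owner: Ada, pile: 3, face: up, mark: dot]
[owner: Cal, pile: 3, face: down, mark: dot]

Positive, Negative, Negative, Negative, Negative

The common property of the 'Positive' items is: mark is none. No 'Negative' item has it.
Positive: [owner: Eve, pile: 5, face: down, mark: none], since mark is none.
Negative: [owner: Ada, pile: 2, face: down, mark: dot], since mark is dot.
Negative: [owner: Ben, pile: 1, face: down, mark: dot], since mark is dot.
Negative: [owner: Ada, pile: 3, face: up, mark: dot], since mark is dot.
Negative: [owner: Cal, pile: 3, face: down, mark: dot], since mark is dot.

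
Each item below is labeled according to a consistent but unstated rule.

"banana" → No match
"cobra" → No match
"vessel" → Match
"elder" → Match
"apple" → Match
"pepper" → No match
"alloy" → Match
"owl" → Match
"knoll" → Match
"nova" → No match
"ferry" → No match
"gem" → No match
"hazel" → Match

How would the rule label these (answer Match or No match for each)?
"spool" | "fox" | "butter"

Match, No match, No match

The rule appears to be: contains 'l'.
"spool": Match (has 'l').
"fox": No match (no 'l').
"butter": No match (no 'l').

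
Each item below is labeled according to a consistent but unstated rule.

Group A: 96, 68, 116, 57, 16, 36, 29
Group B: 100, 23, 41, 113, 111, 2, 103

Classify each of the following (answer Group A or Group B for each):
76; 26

Group A, Group A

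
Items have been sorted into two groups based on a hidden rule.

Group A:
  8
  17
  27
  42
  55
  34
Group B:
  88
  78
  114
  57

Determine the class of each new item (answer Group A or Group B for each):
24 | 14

Group A, Group A

The distinguishing property — at most 55 — holds for all the 'Group A' cases and none of the 'Group B' cases.
24 → 24 ≤ 55 → Group A.
14 → 14 ≤ 55 → Group A.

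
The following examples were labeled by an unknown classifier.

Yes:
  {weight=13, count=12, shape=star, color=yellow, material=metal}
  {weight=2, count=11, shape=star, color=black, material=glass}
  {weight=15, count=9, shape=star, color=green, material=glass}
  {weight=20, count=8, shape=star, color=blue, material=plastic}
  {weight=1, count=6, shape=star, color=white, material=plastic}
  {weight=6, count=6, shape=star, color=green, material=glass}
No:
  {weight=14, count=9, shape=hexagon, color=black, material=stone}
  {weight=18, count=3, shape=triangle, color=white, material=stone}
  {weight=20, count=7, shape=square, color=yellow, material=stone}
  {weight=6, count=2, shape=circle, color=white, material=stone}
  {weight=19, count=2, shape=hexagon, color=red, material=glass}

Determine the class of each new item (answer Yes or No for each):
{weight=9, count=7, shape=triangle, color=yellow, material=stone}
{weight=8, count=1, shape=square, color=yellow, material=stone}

The pattern is that an item is 'Yes' exactly when: shape is star.

No, No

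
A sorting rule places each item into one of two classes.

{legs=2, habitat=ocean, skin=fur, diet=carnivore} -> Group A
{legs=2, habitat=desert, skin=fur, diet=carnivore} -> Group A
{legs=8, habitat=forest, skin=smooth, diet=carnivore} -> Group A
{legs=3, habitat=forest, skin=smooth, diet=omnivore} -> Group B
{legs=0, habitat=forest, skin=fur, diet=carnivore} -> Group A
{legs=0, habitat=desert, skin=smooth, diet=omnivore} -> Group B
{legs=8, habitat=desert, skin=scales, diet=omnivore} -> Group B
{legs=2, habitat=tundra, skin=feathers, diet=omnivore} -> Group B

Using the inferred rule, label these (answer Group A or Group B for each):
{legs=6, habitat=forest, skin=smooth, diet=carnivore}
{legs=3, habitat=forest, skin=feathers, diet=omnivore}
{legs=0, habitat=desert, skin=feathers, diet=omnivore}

Group A, Group B, Group B

The common property of the 'Group A' items is: diet is carnivore. No 'Group B' item has it.
{legs=6, habitat=forest, skin=smooth, diet=carnivore} — diet is carnivore, hence Group A. {legs=3, habitat=forest, skin=feathers, diet=omnivore} — diet is omnivore, hence Group B. {legs=0, habitat=desert, skin=feathers, diet=omnivore} — diet is omnivore, hence Group B.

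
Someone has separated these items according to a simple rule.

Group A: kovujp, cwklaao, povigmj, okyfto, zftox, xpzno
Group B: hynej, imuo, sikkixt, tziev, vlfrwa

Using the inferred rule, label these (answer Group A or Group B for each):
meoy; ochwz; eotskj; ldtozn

Group B, Group A, Group A, Group A

'Group A' ⟺ length ≥ 5 AND contains 'o'.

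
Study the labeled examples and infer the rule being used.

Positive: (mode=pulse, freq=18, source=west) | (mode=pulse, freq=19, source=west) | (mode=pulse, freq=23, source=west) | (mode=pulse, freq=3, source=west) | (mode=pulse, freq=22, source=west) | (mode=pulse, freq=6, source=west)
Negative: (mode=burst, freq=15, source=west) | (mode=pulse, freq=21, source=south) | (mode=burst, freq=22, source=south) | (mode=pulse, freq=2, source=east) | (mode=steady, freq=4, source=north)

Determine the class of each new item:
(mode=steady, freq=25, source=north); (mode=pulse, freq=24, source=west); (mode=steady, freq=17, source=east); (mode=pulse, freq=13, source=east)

The pattern is that an item is 'Positive' exactly when: source is west AND mode is pulse.

Negative, Positive, Negative, Negative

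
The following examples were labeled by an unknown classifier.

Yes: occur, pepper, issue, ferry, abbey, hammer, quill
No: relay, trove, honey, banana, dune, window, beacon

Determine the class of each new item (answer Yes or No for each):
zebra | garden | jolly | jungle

Every 'Yes' example satisfies: has a double letter. None of the 'No' examples do.
zebra — no doubled letter, hence No.
garden — no doubled letter, hence No.
jolly — 'll' doubled, hence Yes.
jungle — no doubled letter, hence No.

No, No, Yes, No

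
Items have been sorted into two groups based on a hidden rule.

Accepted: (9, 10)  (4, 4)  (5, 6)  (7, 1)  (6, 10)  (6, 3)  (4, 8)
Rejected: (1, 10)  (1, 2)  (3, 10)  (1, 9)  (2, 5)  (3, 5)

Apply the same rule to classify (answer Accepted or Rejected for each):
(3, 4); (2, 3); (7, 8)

Rejected, Rejected, Accepted

The classifier is using: first ≥ 4.
(3, 4) — first 3, hence Rejected. (2, 3) — first 2, hence Rejected. (7, 8) — first 7, hence Accepted.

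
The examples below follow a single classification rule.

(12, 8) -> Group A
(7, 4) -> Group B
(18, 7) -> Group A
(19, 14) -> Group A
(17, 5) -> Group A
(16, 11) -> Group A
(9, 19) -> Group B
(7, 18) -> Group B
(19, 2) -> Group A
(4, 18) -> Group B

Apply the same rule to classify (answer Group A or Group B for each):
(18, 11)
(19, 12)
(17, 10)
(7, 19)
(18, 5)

The classifier is using: first ≥ 11.
(18, 11) → first 18 → Group A.
(19, 12) → first 19 → Group A.
(17, 10) → first 17 → Group A.
(7, 19) → first 7 → Group B.
(18, 5) → first 18 → Group A.

Group A, Group A, Group A, Group B, Group A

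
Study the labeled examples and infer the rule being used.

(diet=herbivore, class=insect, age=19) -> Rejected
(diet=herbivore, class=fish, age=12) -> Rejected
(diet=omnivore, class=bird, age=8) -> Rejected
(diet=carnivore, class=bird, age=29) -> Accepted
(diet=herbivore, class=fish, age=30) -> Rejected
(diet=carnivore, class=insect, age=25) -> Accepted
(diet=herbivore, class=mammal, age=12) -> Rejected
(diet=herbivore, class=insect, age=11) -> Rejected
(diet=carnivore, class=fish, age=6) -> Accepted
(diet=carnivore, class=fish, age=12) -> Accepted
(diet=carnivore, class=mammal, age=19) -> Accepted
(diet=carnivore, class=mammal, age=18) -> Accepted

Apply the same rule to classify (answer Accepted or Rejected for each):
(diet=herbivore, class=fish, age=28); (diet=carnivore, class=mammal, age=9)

Rejected, Accepted

The distinguishing property — diet is carnivore — holds for all the 'Accepted' cases and none of the 'Rejected' cases.
Rejected: (diet=herbivore, class=fish, age=28), since diet is herbivore. Accepted: (diet=carnivore, class=mammal, age=9), since diet is carnivore.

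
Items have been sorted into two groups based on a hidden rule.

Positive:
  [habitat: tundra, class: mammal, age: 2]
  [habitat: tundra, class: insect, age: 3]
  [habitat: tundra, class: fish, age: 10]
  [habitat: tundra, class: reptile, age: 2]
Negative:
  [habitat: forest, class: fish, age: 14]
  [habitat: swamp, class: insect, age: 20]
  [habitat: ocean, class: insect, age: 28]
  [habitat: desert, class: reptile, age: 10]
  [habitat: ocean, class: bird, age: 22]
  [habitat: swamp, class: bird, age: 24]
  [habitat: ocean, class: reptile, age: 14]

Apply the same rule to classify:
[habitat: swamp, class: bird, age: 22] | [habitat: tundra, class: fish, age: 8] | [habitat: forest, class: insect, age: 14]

One predicate separates the groups cleanly: habitat is tundra.
Negative: [habitat: swamp, class: bird, age: 22], since habitat is swamp.
Positive: [habitat: tundra, class: fish, age: 8], since habitat is tundra.
Negative: [habitat: forest, class: insect, age: 14], since habitat is forest.

Negative, Positive, Negative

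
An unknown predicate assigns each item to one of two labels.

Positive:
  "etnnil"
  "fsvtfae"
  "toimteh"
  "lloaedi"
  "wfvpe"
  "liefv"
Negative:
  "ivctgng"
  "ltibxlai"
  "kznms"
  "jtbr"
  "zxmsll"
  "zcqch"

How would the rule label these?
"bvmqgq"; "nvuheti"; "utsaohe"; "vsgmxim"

Negative, Positive, Positive, Negative

The classifier is using: contains 'e'.
"bvmqgq": Negative (no 'e'). "nvuheti": Positive (has 'e'). "utsaohe": Positive (has 'e'). "vsgmxim": Negative (no 'e').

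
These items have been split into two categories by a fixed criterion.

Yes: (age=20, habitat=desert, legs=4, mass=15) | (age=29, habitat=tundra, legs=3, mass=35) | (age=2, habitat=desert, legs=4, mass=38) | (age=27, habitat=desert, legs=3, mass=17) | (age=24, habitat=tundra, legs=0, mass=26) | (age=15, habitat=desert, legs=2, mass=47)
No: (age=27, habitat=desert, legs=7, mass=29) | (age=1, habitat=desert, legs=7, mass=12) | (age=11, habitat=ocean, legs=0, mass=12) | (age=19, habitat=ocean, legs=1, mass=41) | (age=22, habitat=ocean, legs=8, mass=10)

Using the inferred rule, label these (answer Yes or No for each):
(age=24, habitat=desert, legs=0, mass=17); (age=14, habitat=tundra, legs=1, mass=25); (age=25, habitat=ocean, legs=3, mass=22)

Yes, Yes, No

The distinguishing property — habitat is not ocean AND legs ≤ 4 — holds for all the 'Yes' cases and none of the 'No' cases.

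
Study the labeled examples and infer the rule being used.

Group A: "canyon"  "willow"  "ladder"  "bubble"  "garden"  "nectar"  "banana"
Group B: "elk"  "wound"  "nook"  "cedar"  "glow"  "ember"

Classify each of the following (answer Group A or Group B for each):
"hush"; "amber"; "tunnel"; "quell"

Group B, Group B, Group A, Group B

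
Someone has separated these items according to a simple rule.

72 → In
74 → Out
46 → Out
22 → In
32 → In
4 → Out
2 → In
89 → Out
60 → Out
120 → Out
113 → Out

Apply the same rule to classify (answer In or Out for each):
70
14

The common property of the 'In' items is: ends in digit 2. No 'Out' item has it.

Out, Out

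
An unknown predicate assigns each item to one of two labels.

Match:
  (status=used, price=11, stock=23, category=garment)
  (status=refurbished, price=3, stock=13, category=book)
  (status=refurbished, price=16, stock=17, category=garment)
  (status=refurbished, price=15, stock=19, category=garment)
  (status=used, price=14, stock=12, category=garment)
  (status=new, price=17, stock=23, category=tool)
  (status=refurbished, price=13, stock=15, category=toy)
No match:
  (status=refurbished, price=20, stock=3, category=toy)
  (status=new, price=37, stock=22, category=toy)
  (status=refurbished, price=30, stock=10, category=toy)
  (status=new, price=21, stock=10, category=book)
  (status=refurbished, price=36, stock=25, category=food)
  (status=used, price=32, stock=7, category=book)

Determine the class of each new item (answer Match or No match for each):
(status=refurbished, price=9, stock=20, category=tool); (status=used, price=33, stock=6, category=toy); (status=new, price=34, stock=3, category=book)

Match, No match, No match

One predicate separates the groups cleanly: price ≤ 17.
(status=refurbished, price=9, stock=20, category=tool): price = 9 — passes, so Match. (status=used, price=33, stock=6, category=toy): price = 33 — does not fit, so No match. (status=new, price=34, stock=3, category=book): price = 34 — does not fit, so No match.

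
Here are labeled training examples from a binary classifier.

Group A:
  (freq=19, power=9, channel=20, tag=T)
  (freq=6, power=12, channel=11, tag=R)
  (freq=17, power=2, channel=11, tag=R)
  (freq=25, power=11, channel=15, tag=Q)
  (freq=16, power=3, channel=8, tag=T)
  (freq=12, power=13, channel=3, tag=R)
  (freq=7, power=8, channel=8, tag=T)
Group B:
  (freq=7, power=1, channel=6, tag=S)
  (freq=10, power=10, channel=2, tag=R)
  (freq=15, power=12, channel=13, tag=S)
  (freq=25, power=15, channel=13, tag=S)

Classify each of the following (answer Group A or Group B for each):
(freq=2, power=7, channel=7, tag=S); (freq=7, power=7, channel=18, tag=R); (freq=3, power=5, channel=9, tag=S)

Group B, Group A, Group B

'Group A' ⟺ tag is not S AND channel ≥ 3.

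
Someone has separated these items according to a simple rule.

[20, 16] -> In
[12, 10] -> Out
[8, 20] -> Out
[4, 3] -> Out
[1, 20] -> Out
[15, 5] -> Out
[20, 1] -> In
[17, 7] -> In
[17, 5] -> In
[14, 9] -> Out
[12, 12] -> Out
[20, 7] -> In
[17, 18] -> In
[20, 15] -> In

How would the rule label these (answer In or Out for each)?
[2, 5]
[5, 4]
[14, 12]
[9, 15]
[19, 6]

Out, Out, Out, Out, In

'In' ⟺ first ≥ 16.
[2, 5]: first 2, fails the rule → Out. [5, 4]: first 5, fails the rule → Out. [14, 12]: first 14, fails the rule → Out. [9, 15]: first 9, fails the rule → Out. [19, 6]: first 19, satisfies this → In.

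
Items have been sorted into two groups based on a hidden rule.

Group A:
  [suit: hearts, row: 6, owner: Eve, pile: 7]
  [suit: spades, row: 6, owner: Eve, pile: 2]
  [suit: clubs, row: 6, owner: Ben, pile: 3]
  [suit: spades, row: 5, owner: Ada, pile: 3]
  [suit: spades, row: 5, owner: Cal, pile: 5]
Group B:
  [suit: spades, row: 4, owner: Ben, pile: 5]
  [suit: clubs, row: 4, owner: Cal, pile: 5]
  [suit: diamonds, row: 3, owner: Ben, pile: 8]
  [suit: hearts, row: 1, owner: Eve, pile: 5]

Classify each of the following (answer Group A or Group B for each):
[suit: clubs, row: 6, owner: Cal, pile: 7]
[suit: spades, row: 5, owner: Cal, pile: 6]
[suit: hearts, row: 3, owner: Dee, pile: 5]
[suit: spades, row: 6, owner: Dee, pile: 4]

Group A, Group A, Group B, Group A

All 'Group A' examples share one property — row ≥ 5 — and every 'Group B' example lacks it.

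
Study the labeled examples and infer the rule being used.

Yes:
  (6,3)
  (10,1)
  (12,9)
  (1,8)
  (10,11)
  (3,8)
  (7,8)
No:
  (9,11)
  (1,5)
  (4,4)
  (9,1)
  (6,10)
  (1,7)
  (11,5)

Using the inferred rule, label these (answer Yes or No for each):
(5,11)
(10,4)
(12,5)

Comparing the two groups points to one rule — sum is odd.

No, No, Yes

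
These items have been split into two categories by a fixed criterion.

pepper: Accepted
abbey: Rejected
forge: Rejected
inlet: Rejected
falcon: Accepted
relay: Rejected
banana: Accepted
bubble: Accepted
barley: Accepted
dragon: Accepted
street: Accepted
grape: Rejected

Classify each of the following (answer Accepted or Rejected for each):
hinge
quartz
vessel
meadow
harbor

The rule appears to be: even length.
hinge: length 5, does not satisfy this → Rejected. quartz: length 6, satisfies this → Accepted. vessel: length 6, satisfies this → Accepted. meadow: length 6, satisfies this → Accepted. harbor: length 6, satisfies this → Accepted.

Rejected, Accepted, Accepted, Accepted, Accepted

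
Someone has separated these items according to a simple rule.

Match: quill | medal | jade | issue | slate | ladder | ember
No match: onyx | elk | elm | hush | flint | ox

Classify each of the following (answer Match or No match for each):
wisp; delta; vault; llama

No match, Match, Match, Match

The simplest hypothesis consistent with all the labels is: has ≥ 2 vowels.
wisp: No match (1 vowel). delta: Match (2 vowels). vault: Match (2 vowels). llama: Match (2 vowels).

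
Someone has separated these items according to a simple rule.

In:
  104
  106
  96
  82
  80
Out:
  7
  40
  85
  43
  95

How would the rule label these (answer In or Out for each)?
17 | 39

The pattern is that an item is 'In' exactly when: even AND at least 43.
Out: 17, since 17 is odd, 17 < 43. Out: 39, since 39 is odd, 39 < 43.

Out, Out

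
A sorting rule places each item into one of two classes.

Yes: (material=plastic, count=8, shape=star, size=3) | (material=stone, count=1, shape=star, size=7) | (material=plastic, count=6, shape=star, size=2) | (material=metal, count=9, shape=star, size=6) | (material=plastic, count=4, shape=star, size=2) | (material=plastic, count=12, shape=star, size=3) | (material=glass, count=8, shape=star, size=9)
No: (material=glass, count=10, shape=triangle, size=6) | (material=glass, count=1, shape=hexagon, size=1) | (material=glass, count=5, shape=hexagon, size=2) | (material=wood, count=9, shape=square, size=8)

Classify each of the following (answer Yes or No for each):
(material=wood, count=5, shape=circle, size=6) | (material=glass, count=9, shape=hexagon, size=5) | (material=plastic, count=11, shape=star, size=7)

The simplest hypothesis consistent with all the labels is: shape is star.
(material=wood, count=5, shape=circle, size=6) → shape is circle → No.
(material=glass, count=9, shape=hexagon, size=5) → shape is hexagon → No.
(material=plastic, count=11, shape=star, size=7) → shape is star → Yes.

No, No, Yes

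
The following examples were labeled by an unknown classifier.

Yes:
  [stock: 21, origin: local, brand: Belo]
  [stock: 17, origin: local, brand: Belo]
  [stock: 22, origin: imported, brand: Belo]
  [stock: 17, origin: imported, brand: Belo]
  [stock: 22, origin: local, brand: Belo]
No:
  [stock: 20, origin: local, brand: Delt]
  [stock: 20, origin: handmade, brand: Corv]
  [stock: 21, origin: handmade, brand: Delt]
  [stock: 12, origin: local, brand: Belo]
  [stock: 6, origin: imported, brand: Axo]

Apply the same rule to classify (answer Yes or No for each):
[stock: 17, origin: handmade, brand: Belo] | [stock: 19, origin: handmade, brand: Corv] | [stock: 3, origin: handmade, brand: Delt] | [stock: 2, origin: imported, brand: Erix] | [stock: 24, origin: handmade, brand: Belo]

'Yes' ⟺ brand is Belo AND stock ≥ 17.
[stock: 17, origin: handmade, brand: Belo]: brand is Belo, stock = 17, satisfies this → Yes.
[stock: 19, origin: handmade, brand: Corv]: brand is Corv, stock = 19, doesn't match → No.
[stock: 3, origin: handmade, brand: Delt]: brand is Delt, stock = 3, doesn't match → No.
[stock: 2, origin: imported, brand: Erix]: brand is Erix, stock = 2, doesn't match → No.
[stock: 24, origin: handmade, brand: Belo]: brand is Belo, stock = 24, satisfies this → Yes.

Yes, No, No, No, Yes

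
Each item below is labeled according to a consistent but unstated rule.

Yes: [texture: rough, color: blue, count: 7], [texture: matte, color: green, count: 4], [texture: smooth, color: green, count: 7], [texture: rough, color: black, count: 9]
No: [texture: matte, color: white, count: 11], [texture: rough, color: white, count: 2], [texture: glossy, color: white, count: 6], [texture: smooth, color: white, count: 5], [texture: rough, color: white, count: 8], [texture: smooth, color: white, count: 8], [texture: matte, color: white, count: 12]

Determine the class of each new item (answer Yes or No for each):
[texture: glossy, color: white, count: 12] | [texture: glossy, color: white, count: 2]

All 'Yes' examples share one property — color is not white — and every 'No' example lacks it.
[texture: glossy, color: white, count: 12]: No (color is white).
[texture: glossy, color: white, count: 2]: No (color is white).

No, No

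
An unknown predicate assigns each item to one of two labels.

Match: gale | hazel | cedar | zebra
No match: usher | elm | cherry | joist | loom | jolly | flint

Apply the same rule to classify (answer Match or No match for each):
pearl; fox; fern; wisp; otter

Match, No match, No match, No match, No match

The classifier is using: contains 'a'.
pearl — has 'a', hence Match. fox — no 'a', hence No match. fern — no 'a', hence No match. wisp — no 'a', hence No match. otter — no 'a', hence No match.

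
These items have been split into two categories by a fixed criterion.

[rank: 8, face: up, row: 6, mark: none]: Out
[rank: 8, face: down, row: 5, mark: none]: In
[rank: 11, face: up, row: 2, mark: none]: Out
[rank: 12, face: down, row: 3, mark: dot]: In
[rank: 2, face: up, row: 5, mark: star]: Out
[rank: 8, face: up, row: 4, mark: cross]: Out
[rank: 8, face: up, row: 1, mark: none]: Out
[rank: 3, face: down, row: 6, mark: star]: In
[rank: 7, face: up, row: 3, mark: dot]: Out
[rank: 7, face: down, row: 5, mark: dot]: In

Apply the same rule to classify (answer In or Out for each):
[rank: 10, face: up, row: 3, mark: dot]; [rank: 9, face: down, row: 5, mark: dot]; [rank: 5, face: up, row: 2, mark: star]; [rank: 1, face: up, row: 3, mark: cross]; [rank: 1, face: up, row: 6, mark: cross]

Out, In, Out, Out, Out

The common property of the 'In' items is: face is down. No 'Out' item has it.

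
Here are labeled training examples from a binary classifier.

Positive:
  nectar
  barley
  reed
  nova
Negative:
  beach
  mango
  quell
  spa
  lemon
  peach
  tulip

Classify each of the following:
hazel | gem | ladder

Negative, Negative, Positive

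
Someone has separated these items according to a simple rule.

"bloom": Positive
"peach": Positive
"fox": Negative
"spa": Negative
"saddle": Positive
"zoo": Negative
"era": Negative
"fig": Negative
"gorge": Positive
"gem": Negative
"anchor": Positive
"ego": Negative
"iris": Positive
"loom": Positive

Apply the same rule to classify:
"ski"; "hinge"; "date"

Every 'Positive' example satisfies: length ≥ 4. None of the 'Negative' examples do.
"ski" — length 3, hence Negative. "hinge" — length 5, hence Positive. "date" — length 4, hence Positive.

Negative, Positive, Positive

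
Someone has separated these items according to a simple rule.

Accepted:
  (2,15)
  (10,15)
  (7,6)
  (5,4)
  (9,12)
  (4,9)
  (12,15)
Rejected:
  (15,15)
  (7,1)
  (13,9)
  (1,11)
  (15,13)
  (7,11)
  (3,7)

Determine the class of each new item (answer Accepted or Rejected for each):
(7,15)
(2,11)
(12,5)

The common property of the 'Accepted' items is: sum is odd. No 'Rejected' item has it.
(7,15): 7+15 = 22 — does not fit, so Rejected. (2,11): 2+11 = 13 — satisfies this, so Accepted. (12,5): 12+5 = 17 — satisfies this, so Accepted.

Rejected, Accepted, Accepted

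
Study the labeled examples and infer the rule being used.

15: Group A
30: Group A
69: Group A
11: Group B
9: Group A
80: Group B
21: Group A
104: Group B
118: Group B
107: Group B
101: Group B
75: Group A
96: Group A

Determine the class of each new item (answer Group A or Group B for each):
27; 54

Group A, Group A

The rule appears to be: multiple of 3.
27 — 27 = 3·9, hence Group A.
54 — 54 = 3·18, hence Group A.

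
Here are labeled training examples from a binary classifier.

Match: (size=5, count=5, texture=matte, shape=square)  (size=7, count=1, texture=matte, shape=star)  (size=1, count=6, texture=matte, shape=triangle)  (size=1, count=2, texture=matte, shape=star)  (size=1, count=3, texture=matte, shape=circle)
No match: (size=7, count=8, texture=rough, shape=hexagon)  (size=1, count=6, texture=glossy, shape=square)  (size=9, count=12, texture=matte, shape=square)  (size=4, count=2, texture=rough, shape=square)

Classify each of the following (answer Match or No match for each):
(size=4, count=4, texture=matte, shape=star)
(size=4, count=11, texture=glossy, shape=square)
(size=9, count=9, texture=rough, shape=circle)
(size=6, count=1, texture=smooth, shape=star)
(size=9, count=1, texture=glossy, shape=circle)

The common property of the 'Match' items is: texture is matte AND size ≤ 7. No 'No match' item has it.

Match, No match, No match, No match, No match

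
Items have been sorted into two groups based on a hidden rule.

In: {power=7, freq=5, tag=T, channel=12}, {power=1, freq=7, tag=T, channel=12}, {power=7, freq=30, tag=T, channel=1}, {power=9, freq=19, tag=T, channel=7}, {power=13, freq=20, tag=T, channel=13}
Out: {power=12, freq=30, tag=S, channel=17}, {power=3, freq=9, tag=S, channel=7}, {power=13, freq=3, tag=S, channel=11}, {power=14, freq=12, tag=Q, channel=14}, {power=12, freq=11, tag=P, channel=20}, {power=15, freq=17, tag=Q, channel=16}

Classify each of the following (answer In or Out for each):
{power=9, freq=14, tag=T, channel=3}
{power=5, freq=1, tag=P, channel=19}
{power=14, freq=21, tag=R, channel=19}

The classifier is using: tag is T.
In: {power=9, freq=14, tag=T, channel=3}, since tag is T.
Out: {power=5, freq=1, tag=P, channel=19}, since tag is P.
Out: {power=14, freq=21, tag=R, channel=19}, since tag is R.

In, Out, Out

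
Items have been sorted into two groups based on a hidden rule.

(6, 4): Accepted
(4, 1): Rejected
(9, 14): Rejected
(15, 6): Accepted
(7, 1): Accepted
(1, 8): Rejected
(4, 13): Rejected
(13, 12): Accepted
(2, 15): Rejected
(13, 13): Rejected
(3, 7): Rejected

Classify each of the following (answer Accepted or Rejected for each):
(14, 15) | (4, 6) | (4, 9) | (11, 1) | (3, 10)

The distinguishing property — first > second AND sum ≥ 8 — holds for all the 'Accepted' cases and none of the 'Rejected' cases.
Rejected: (14, 15), since 14 < 15, 14+15 = 29. Rejected: (4, 6), since 4 < 6, 4+6 = 10. Rejected: (4, 9), since 4 < 9, 4+9 = 13. Accepted: (11, 1), since 11 > 1, 11+1 = 12. Rejected: (3, 10), since 3 < 10, 3+10 = 13.

Rejected, Rejected, Rejected, Accepted, Rejected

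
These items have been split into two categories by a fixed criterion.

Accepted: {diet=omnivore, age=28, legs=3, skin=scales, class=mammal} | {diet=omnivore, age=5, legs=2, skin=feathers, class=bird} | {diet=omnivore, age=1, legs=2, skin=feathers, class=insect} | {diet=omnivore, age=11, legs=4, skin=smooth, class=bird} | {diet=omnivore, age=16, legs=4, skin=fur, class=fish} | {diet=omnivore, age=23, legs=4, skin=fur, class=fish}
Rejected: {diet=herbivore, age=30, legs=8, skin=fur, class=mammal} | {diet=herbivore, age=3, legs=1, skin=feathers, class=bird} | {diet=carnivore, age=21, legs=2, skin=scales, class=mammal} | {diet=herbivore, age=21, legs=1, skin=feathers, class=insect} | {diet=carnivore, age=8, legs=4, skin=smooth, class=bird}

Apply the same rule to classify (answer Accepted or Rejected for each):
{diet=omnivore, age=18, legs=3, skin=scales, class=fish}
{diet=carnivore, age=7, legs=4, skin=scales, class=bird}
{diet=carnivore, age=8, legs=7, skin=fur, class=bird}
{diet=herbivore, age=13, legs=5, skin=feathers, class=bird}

A rule that fits every label: diet is omnivore — true of each 'Accepted' example, false of each 'Rejected' one.
{diet=omnivore, age=18, legs=3, skin=scales, class=fish} → diet is omnivore → Accepted.
{diet=carnivore, age=7, legs=4, skin=scales, class=bird} → diet is carnivore → Rejected.
{diet=carnivore, age=8, legs=7, skin=fur, class=bird} → diet is carnivore → Rejected.
{diet=herbivore, age=13, legs=5, skin=feathers, class=bird} → diet is herbivore → Rejected.

Accepted, Rejected, Rejected, Rejected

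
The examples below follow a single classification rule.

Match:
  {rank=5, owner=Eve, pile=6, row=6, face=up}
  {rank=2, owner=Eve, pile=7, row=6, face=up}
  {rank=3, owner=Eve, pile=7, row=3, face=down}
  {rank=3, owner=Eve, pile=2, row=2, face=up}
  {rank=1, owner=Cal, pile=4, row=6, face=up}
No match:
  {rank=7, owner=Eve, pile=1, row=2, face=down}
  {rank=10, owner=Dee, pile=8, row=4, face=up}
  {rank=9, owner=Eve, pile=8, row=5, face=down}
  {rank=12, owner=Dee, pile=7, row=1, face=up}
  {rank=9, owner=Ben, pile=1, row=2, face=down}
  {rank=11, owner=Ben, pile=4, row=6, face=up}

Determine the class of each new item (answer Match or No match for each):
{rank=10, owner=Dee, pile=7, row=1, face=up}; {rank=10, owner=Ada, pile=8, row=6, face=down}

A rule that fits every label: rank ≤ 5 — true of each 'Match' example, false of each 'No match' one.
{rank=10, owner=Dee, pile=7, row=1, face=up}: rank = 10 — lacks this property, so No match. {rank=10, owner=Ada, pile=8, row=6, face=down}: rank = 10 — lacks this property, so No match.

No match, No match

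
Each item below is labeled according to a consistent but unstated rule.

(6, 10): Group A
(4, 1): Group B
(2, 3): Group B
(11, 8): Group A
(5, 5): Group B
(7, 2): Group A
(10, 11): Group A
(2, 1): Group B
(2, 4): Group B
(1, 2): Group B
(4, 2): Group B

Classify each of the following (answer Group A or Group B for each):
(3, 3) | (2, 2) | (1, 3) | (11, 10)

Group B, Group B, Group B, Group A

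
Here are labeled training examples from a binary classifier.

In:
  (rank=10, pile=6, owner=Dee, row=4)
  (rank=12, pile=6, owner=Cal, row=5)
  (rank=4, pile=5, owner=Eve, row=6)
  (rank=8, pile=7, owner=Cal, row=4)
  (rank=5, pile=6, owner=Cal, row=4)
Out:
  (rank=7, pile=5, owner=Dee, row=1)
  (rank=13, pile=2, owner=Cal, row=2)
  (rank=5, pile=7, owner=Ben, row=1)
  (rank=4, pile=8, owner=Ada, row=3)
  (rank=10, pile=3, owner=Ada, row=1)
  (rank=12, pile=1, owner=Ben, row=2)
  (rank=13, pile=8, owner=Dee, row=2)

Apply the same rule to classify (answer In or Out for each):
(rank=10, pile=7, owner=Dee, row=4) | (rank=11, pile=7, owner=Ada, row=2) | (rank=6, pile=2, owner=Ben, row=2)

In, Out, Out

The common property of the 'In' items is: row ≥ 4. No 'Out' item has it.
(rank=10, pile=7, owner=Dee, row=4) — row = 4, hence In.
(rank=11, pile=7, owner=Ada, row=2) — row = 2, hence Out.
(rank=6, pile=2, owner=Ben, row=2) — row = 2, hence Out.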